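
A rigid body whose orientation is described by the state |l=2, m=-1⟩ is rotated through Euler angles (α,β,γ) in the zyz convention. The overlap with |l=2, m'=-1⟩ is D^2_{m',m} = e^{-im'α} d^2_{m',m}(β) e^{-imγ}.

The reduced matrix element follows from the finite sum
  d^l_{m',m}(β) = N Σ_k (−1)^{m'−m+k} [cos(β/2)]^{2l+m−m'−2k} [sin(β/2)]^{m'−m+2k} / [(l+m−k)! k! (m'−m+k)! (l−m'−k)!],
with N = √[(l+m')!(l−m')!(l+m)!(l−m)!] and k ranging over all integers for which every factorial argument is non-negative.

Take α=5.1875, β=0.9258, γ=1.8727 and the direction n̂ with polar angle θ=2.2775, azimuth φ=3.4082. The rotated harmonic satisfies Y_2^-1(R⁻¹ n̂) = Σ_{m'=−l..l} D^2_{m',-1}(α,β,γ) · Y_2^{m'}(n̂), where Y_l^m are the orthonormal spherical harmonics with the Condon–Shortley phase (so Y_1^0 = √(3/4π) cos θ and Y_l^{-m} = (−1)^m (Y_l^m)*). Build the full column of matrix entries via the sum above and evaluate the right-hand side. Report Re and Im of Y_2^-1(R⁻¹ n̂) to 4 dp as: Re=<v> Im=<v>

Re=0.3336 Im=-0.0733

Need the full column D^2_{m',-1} for m'=−2..2 at α=5.1875, β=0.9258, γ=1.8727.
cos(β/2)=0.894761, sin(β/2)=0.446545
d^2_{-2,-1}: single k=1 term ⇒ +0.639759;  D = +0.607549-0.200439i
d^2_{-1,-1}: k∈[0..1] ⇒ +0.640957 -0.478923 = +0.162034;  D = +0.115532+0.113611i
d^2_{0,-1}: k∈[0..1] ⇒ -0.783542 +0.195154 = -0.588388;  D = +0.174950-0.561776i
d^2_{1,-1}: k∈[0..1] ⇒ +0.478923 -0.039761 = +0.439162;  D = -0.432591+0.075686i
d^2_{2,-1}: single k=0 term ⇒ -0.159343;  D = +0.096219+0.127012i
Y_2^{m'}(θ=2.2775,φ=3.4082) and Σ D·Y over m':
  (+0.6075-0.2004i)·(+0.1924-0.1136i)  (+0.1155+0.1136i)·(+0.3680-0.1005i)  (+0.1750-0.5618i)·(+0.0835+0.0000i)  (-0.4326+0.0757i)·(-0.3680-0.1005i)  (+0.0962+0.1270i)·(+0.1924+0.1136i)
Y_2^-1(R⁻¹ n̂) = +0.333579-0.073302i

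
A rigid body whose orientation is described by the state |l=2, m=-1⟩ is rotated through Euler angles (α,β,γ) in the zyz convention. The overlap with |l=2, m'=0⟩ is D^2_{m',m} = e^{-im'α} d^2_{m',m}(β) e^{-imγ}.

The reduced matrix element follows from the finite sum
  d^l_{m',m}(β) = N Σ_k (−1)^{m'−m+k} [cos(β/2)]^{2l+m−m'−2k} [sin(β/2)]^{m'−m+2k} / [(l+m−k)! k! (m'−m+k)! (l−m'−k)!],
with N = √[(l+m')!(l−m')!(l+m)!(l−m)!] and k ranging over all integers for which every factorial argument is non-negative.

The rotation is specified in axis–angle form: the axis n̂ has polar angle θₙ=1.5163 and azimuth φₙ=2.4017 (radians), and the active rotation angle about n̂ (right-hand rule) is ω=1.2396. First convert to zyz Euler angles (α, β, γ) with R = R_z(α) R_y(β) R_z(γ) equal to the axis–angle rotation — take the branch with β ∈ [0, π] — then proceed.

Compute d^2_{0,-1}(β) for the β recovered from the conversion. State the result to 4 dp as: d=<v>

d=-0.3787

Axis–angle → zyz. n̂ = (sinθₙcosφₙ, sinθₙsinφₙ, cosθₙ) = (-0.737445, +0.673208, +0.054469), ω = 1.2396.
R = I cosω + sinω [n̂]ₓ + (1−cosω) n̂n̂ᵀ gives
  R = [+0.692161, -0.386529, +0.609515; -0.283510, +0.631011, +0.722113; -0.663728, -0.672622, +0.327177]
β = atan2(√(R₁₃²+R₂₃²), R₃₃) = 1.237482; α = atan2(R₂₃, R₁₃) mod 2π = 0.869754; γ = atan2(R₃₂, −R₃₁) mod 2π = 5.491132
d^2_{0,-1}(β=1.2375) via the finite sum:
c=cos(1.237482/2)=0.814609, s=sin(1.237482/2)=0.580010; N=√[2·2·1·6]=4.898979
The bounds max(0,m−m')=0 and min(l+m,l−m')=1 give 2 terms
  k=0: (−1)^1·4.8990/(2)·0.8146^3·0.5800^1 = -0.767997
  k=1: (−1)^2·4.8990/(2)·0.8146^1·0.5800^3 = +0.389342
d^2_{0,-1}(1.2375) = -0.767997 +0.389342 = -0.378654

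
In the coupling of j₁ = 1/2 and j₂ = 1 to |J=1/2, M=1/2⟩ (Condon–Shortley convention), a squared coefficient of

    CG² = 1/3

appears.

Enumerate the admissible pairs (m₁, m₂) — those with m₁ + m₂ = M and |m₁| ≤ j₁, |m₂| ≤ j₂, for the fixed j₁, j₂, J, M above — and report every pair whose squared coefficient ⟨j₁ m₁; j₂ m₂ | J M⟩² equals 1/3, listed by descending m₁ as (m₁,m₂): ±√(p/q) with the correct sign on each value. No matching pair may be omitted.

(1/2,0): +√(1/3)

Admissible pairs with m₁+m₂ = M = 1/2: (-1/2,1), (1/2,0)
  (m₁,m₂)=(1/2,0): CG² = 1/3, CG = +√(1/3)   ← matches the target
  (m₁,m₂)=(-1/2,1): CG² = 2/3, CG = −√(2/3)
Pairs with CG² = 1/3: (1/2,0): +√(1/3)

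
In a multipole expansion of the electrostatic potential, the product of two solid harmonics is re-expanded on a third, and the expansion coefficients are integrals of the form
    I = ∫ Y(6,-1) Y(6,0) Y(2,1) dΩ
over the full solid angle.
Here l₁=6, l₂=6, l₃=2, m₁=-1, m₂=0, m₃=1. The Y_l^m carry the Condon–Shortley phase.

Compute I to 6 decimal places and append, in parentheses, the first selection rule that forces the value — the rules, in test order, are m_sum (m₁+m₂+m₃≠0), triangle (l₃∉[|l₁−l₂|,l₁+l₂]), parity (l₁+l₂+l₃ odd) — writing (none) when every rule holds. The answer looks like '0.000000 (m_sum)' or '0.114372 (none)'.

-0.030344 (none)

Rules hold: Σm=0, L=14 even, 0≤2≤12.
N = 13·13·5 = 845
Δ = 10!·2!·2!/15! = 1/90090
Racah Σ t=4..6: t=4:+1/69120 t=5:−1/14400 t=6:+1/69120 = -7/172800
⇒ 3j(6 6 2; 0 0 0)² = 14/715, sgn -1
Racah Σ t=5..6: t=5:−1/28800 t=6:+1/34560 = -1/172800
⇒ 3j(6 6 2; -1 0 1)² = 1/1430, sgn +1
4πI² = N·(3j₀)²·(3jₘ)² = 7/605
I = -1·√(0.0115702/4π) = -0.03034355
No selection rule forces the value: the integral is nonzero (none).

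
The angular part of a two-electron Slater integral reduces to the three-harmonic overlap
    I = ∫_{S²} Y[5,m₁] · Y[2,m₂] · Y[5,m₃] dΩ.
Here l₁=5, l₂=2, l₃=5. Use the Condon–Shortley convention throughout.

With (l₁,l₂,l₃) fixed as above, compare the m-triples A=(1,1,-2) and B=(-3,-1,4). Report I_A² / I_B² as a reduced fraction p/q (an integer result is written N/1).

2/7

Shared (l₁,l₂,l₃)=(5,2,5): N and (l;000)² cancel in I_A²/I_B².
A: Δ = 2!·8!·2!/13! = 1/38610; Racah Σ t=1..2: t=1:−1/1440 t=2:+1/2880 = -1/2880; ⇒ 3j(5 2 5; 1 1 -2)² = 7/715, sgn +1
B: Δ = 2!·8!·2!/13! = 1/38610; Racah Σ t=0..1: t=0:+1/80640 t=1:−1/10080 = -1/11520; ⇒ 3j(5 2 5; -3 -1 4)² = 49/1430, sgn +1
I_A²/I_B² = (7/715)/(49/1430) = 2/7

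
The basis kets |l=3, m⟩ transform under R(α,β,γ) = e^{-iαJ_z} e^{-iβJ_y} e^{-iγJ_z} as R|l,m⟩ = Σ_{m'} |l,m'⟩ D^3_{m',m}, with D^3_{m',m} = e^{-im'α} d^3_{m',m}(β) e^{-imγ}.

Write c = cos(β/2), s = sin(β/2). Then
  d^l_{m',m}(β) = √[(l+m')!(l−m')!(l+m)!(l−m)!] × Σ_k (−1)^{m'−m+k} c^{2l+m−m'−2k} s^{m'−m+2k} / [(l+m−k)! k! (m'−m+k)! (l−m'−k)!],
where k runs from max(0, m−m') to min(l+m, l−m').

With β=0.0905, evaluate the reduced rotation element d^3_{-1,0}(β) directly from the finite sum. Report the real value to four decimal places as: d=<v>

d=0.1549

d^3_{-1,0}(β=0.0905) via the finite sum:
Half-angle: c=0.998976, s=0.045235. N=√(2·24·6·6)=41.569219
Admissible k: 1..3 (factorial args all ≥0)
  k=1: (−1)^0·41.5692/(12)·0.9990^5·0.0452^1 = +0.155897
  k=2: (−1)^1·41.5692/(4)·0.9990^3·0.0452^3 = -0.000959
  k=3: (−1)^2·41.5692/(12)·0.9990^1·0.0452^5 = +0.000001
d^3_{-1,0}(0.0905) = +0.155897 -0.000959 +0.000001 = +0.154938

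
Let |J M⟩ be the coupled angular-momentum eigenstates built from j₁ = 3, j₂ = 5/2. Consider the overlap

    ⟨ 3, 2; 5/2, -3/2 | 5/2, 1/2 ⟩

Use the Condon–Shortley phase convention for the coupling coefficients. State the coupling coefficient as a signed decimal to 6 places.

triangle: 3!·3!·2!/9! = 72/362880
(j±m)!: 5!·1!·1!·4!·3!·2! = 34560
prefactor² = (2J+1)·Δ·N² = 288/7
  k=0: +1/(0!·3!·1!·1!·2!·1!) = 1/12
  k=1: −1/(1!·2!·0!·0!·3!·2!) = -1/24
Σ = 1/24  ⇒  CG² = 288/7·(1/24)² = 1/14
CG = +√(1/14) = +0.267261

+√(1/14) ≈ +0.267261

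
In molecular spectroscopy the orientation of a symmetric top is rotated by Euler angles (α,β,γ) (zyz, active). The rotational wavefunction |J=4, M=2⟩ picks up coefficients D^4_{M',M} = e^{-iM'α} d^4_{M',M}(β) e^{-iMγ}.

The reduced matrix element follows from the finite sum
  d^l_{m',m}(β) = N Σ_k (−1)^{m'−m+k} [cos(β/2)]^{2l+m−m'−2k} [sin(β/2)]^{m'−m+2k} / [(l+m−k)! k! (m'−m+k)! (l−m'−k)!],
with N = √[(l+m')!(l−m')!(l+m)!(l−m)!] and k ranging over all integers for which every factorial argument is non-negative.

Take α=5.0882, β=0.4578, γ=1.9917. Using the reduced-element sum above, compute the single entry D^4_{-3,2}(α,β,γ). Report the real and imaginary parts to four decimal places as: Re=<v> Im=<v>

Re=0.0017 Im=-0.0059

D^4_{-3,2}(5.0882,0.4578,1.9917) = e^{-i·-3·5.0882}·d^4_{-3,2}(0.4578)·e^{-i·2·1.9917}. Compute d first:
c=cos(0.457800/2)=0.973917, s=sin(0.457800/2)=0.226906; N=√[1·5040·720·2]=2693.993318
The bounds max(0,m−m')=5 and min(l+m,l−m')=6 give 2 terms
  k=5: (−1)^0·2693.9933/(240)·0.9739^3·0.2269^5 = +0.006237
  k=6: (−1)^1·2693.9933/(720)·0.9739^1·0.2269^7 = -0.000113
d^4_{-3,2}(0.4578) = +0.006237 -0.000113 = +0.006124
D = (-0.903314+0.428980i)·(+0.006124)·(-0.666116+0.745848i) = +0.001726-0.005876i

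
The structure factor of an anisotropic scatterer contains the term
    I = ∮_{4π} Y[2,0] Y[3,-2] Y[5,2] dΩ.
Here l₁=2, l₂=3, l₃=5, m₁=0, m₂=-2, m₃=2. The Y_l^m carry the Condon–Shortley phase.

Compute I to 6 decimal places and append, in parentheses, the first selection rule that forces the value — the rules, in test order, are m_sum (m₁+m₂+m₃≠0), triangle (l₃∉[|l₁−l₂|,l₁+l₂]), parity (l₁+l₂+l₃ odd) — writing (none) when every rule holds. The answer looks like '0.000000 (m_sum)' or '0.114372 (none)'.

Rules hold: Σm=0, L=10 even, 1≤5≤5.
N = 5·7·11 = 385
Δ = 0!·4!·6!/11! = 1/2310
Racah Σ t=0..0: t=0:+1/144 = 1/144
⇒ 3j(2 3 5; 0 0 0)² = 10/231, sgn -1
Racah Σ t=0..0: t=0:+1/480 = 1/480
⇒ 3j(2 3 5; 0 -2 2)² = 3/110, sgn -1
4πI² = N·(3j₀)²·(3jₘ)² = 5/11
I = +1·√(0.454545/4π) = 0.19018827
No selection rule forces the value: the integral is nonzero (none).

0.190188 (none)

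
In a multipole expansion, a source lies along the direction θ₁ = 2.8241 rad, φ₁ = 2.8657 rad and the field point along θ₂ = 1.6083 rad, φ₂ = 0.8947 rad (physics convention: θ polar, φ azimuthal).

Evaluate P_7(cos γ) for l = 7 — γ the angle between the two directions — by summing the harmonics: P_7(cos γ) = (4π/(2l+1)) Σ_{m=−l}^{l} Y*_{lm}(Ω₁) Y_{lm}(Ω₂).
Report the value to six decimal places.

0.175669

Term-by-term m-sum for l=7 (normalisation 4π/15 = 0.837758):
  m=-7: Y*=+0.000051+0.000135i  Y=+0.497481+0.010093i  product +0.000024+0.000068i
  m=-6: Y*=+0.000139+0.001640i  Y=-0.042599-0.055365i  product +0.000085-0.000078i
  m=-5: Y*=-0.002221+0.011465i  Y=+0.084938-0.348764i  product +0.003810+0.001748i
  m=-4: Y*=-0.026048+0.051633i  Y=-0.074119+0.034641i  product +0.000142-0.004729i
  m=-3: Y*=-0.136458+0.148514i  Y=-0.287978-0.141780i  product +0.060353-0.023422i
  m=-2: Y*=-0.397299+0.244563i  Y=+0.018860+0.084898i  product -0.028256-0.029117i
  m=-1: Y*=-0.556848+0.157651i  Y=-0.192165+0.239540i  product +0.069243-0.163682i
  m=+0: Y*=-0.012560-0.000000i  Y=+0.088481+0.000000i  product -0.001111-0.000000i
  m=+1: Y*=+0.556848+0.157651i  Y=+0.192165+0.239540i  product +0.069243+0.163682i
  m=+2: Y*=-0.397299-0.244563i  Y=+0.018860-0.084898i  product -0.028256+0.029117i
  m=+3: Y*=+0.136458+0.148514i  Y=+0.287978-0.141780i  product +0.060353+0.023422i
  m=+4: Y*=-0.026048-0.051633i  Y=-0.074119-0.034641i  product +0.000142+0.004729i
  m=+5: Y*=+0.002221+0.011465i  Y=-0.084938-0.348764i  product +0.003810-0.001748i
  m=+6: Y*=+0.000139-0.001640i  Y=-0.042599+0.055365i  product +0.000085+0.000078i
  m=+7: Y*=-0.000051+0.000135i  Y=-0.497481+0.010093i  product +0.000024-0.000068i
Total Σ_m = +0.209690+0.000000i. Multiply by 0.837758: +0.175669+0.000000i. P_7(cos γ) = 0.175669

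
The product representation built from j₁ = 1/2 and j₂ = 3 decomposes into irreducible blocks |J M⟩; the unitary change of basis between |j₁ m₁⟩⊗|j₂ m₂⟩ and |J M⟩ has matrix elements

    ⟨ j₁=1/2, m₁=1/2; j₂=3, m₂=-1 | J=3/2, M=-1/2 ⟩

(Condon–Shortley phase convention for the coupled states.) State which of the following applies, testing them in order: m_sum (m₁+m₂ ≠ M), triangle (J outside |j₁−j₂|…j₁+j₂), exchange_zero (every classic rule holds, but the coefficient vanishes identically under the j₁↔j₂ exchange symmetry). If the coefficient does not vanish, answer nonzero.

m-sum: m₁+m₂ = 1/2+(-1) = -1/2, M = -1/2  ✓
triangle: need |j₁−j₂| ≤ J ≤ j₁+j₂, i.e. J ∈ [5/2, 7/2]; J = 3/2 is outside ✗ ⇒ coefficient is 0

triangle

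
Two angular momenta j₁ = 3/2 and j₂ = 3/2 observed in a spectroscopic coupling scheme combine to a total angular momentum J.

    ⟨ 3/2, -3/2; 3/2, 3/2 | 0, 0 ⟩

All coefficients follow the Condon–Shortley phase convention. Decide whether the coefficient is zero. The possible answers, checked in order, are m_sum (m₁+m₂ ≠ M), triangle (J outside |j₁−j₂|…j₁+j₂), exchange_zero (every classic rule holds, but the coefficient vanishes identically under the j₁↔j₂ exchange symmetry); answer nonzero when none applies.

m-sum: m₁+m₂ = -3/2+3/2 = 0, M = 0  ✓
triangle: |j₁−j₂| = 0 ≤ J = 0 ≤ j₁+j₂ = 3  ✓
exchange: j₁≠j₂ or m₁≠m₂ — the exchange symmetry imposes no constraint here
value check: CG = −√(1/4) = -0.500000 ≠ 0

nonzero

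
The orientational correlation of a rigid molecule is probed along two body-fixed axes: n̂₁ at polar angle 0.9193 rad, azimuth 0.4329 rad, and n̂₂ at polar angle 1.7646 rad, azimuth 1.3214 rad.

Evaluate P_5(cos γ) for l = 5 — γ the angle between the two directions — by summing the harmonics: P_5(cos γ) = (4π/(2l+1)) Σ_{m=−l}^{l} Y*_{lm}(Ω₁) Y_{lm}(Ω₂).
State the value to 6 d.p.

0.299839

Summing Y*_{l m}(θ₁,φ₁)·Y_{l m}(θ₂,φ₂) over m ∈ [−5, 5]; prefactor 4π/(2·5+1) = 1.142397:
  m=-5: (-0.082549+0.122307i) × (+0.400336-0.134364i) = -0.016614+0.060055i  (running Σ = -0.016614+0.060055i)
  m=-4: (-0.056972+0.351238i) × (-0.142140-0.220199i) = +0.085440-0.037380i  (running Σ = +0.068827+0.022676i)
  m=-3: (+0.107948+0.386889i) × (+0.148142-0.159598i) = +0.077738+0.040086i  (running Σ = +0.146565+0.062762i)
  m=-2: (+0.043406+0.051014i) × (-0.245288-0.133617i) = -0.003831-0.018313i  (running Σ = +0.142734+0.044449i)
  m=-1: (-0.302518-0.139804i) × (+0.039531-0.155206i) = -0.033657+0.041426i  (running Σ = +0.109077+0.085875i)
  m=0: (-0.157506-0.000000i) × (-0.281327+0.000000i) = +0.044311+0.000000i  (running Σ = +0.153388+0.085875i)
  m=1: (+0.302518-0.139804i) × (-0.039531-0.155206i) = -0.033657-0.041426i  (running Σ = +0.119731+0.044449i)
  m=2: (+0.043406-0.051014i) × (-0.245288+0.133617i) = -0.003831+0.018313i  (running Σ = +0.115900+0.062762i)
  m=3: (-0.107948+0.386889i) × (-0.148142-0.159598i) = +0.077738-0.040086i  (running Σ = +0.193638+0.022676i)
  m=4: (-0.056972-0.351238i) × (-0.142140+0.220199i) = +0.085440+0.037380i  (running Σ = +0.279079+0.060055i)
  m=5: (+0.082549+0.122307i) × (-0.400336-0.134364i) = -0.016614-0.060055i  (running Σ = +0.262465+0.000000i)
Accumulated sum +0.262465+0.000000i; after 4π/(2l+1) scaling, +0.299839+0.000000i ⇒ P_5 = 0.299839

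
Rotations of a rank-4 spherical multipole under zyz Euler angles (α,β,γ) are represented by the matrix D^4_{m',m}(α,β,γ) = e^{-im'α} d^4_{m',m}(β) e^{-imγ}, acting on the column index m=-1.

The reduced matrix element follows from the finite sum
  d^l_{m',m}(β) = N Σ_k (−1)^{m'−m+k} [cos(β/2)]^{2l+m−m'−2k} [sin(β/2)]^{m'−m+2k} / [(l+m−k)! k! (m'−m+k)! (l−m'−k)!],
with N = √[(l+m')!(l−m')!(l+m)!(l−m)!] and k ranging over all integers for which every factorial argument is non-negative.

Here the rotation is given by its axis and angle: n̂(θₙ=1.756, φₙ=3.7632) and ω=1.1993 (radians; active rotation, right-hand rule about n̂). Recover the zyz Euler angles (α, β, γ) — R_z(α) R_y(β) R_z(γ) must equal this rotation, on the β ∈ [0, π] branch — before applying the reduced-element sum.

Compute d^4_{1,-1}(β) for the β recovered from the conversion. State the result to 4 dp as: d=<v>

d=-0.0468

Axis–angle → zyz. n̂ = (sinθₙcosφₙ, sinθₙsinφₙ, cosθₙ) = (-0.799041, -0.572384, -0.184147), ω = 1.1993.
R = I cosω + sinω [n̂]ₓ + (1−cosω) n̂n̂ᵀ gives
  R = [+0.769707, +0.462918, -0.439612; +0.119747, +0.571703, +0.811675; +0.627066, -0.677394, +0.384610]
β = atan2(√(R₁₃²+R₂₃²), R₃₃) = 1.176011; α = atan2(R₂₃, R₁₃) mod 2π = 2.067175; γ = atan2(R₃₂, −R₃₁) mod 2π = 3.965553
d^4_{1,-1}(β=1.1760) via the finite sum:
With c≡cos(β/2)=0.832049 and s≡sin(β/2)=0.554702, N=[120·6·6·120]^{1/2}=720.000000
k∈{0,1,2,3} keeps every argument non-negative
  k=0: (−1)^2·720.0000/(72)·0.8320^6·0.5547^2 = +1.020970
  k=1: (−1)^3·720.0000/(24)·0.8320^4·0.5547^4 = -1.361309
  k=2: (−1)^4·720.0000/(48)·0.8320^2·0.5547^6 = +0.302517
  k=3: (−1)^5·720.0000/(720)·0.8320^0·0.5547^8 = -0.008964
d^4_{1,-1}(1.1760) = +1.020970 -1.361309 +0.302517 -0.008964 = -0.046786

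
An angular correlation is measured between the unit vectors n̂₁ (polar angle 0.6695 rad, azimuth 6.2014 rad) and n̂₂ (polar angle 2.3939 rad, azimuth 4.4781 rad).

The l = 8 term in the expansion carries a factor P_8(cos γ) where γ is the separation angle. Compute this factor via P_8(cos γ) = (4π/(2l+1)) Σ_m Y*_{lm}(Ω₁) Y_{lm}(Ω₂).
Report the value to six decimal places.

Summing Y*_{l m}(θ₁,φ₁)·Y_{l m}(θ₂,φ₂) over m ∈ [−8, 8]; prefactor 4π/(2·8+1) = 0.739198:
  [-8]  conj(Y_{8,-8})(Ω₁) = +0.008998-0.006902i ; Y_{8,-8}(Ω₂) = -0.007038+0.022473i ; Δ = +0.000092+0.000251i
  [-7]  conj(Y_{8,-7})(Ω₁) = +0.048176-0.031050i ; Y_{8,-7}(Ω₂) = -0.101339-0.007027i ; Δ = -0.005100+0.002808i
  [-6]  conj(Y_{8,-6})(Ω₁) = +0.155958-0.083329i ; Y_{8,-6}(Ω₂) = -0.043183-0.259237i ; Δ = -0.028337-0.036832i
  [-5]  conj(Y_{8,-5})(Ω₁) = +0.335138-0.145234i ; Y_{8,-5}(Ω₂) = +0.404390-0.170664i ; Δ = +0.110740-0.115927i
  [-4]  conj(Y_{8,-4})(Ω₁) = +0.455563-0.154588i ; Y_{8,-4}(Ω₂) = +0.248803+0.338643i ; Δ = +0.165696+0.115811i
  [-3]  conj(Y_{8,-3})(Ω₁) = +0.279134-0.069896i ; Y_{8,-3}(Ω₂) = -0.038400+0.045326i ; Δ = -0.007551+0.015336i
  [-2]  conj(Y_{8,-2})(Ω₁) = -0.187629+0.030967i ; Y_{8,-2}(Ω₂) = +0.315260+0.159578i ; Δ = -0.064094-0.020179i
  [-1]  conj(Y_{8,-1})(Ω₁) = -0.392968+0.032211i ; Y_{8,-1}(Ω₂) = -0.055684+0.233307i ; Δ = +0.014367-0.093476i
  [+0]  conj(Y_{8,0})(Ω₁) = +0.070084-0.000000i ; Y_{8,0}(Ω₂) = +0.287437+0.000000i ; Δ = +0.020145+0.000000i
  [+1]  conj(Y_{8,1})(Ω₁) = +0.392968+0.032211i ; Y_{8,1}(Ω₂) = +0.055684+0.233307i ; Δ = +0.014367+0.093476i
  [+2]  conj(Y_{8,2})(Ω₁) = -0.187629-0.030967i ; Y_{8,2}(Ω₂) = +0.315260-0.159578i ; Δ = -0.064094+0.020179i
  [+3]  conj(Y_{8,3})(Ω₁) = -0.279134-0.069896i ; Y_{8,3}(Ω₂) = +0.038400+0.045326i ; Δ = -0.007551-0.015336i
  [+4]  conj(Y_{8,4})(Ω₁) = +0.455563+0.154588i ; Y_{8,4}(Ω₂) = +0.248803-0.338643i ; Δ = +0.165696-0.115811i
  [+5]  conj(Y_{8,5})(Ω₁) = -0.335138-0.145234i ; Y_{8,5}(Ω₂) = -0.404390-0.170664i ; Δ = +0.110740+0.115927i
  [+6]  conj(Y_{8,6})(Ω₁) = +0.155958+0.083329i ; Y_{8,6}(Ω₂) = -0.043183+0.259237i ; Δ = -0.028337+0.036832i
  [+7]  conj(Y_{8,7})(Ω₁) = -0.048176-0.031050i ; Y_{8,7}(Ω₂) = +0.101339-0.007027i ; Δ = -0.005100-0.002808i
  [+8]  conj(Y_{8,8})(Ω₁) = +0.008998+0.006902i ; Y_{8,8}(Ω₂) = -0.007038-0.022473i ; Δ = +0.000092-0.000251i
Σ over m = +0.391771+0.000000i; ×(4π/17) → +0.289597+0.000000i. Real part: 0.289597

0.289597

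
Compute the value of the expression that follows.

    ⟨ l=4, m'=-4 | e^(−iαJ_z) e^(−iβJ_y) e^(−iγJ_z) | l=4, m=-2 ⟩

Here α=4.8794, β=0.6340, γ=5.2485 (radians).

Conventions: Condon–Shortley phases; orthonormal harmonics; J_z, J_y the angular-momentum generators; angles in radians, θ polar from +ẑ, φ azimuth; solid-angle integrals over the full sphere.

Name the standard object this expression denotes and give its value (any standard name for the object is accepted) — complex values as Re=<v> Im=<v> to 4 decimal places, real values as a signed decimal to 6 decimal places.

Wigner D-matrix element, Re=0.0638 Im=-0.3730

This is a Wigner D-matrix element — the rotation-matrix element ⟨l m'| R(α,β,γ) |l m⟩ in the angular-momentum basis.
First d^4_{-4,-2}(β=0.6340), then the phase factors e^{-i(-4)α} and e^{-i(-2)γ}:
Half-angle: c=0.950175, s=0.311717. N=√(1·40320·2·720)=7619.763776
Admissible k: 2..2 (factorial args all ≥0)
  k=2: (−1)^0·7619.7638/(1440)·0.9502^6·0.3117^2 = +0.378375
d^4_{-4,-2}(0.6340) = +0.378375
Phases: e^{-i·(-4)·4.8794}=+0.785035+0.619452i, e^{-i·(-2)·5.2485}=-0.478174-0.878265i ⇒ D=+0.063817-0.372954i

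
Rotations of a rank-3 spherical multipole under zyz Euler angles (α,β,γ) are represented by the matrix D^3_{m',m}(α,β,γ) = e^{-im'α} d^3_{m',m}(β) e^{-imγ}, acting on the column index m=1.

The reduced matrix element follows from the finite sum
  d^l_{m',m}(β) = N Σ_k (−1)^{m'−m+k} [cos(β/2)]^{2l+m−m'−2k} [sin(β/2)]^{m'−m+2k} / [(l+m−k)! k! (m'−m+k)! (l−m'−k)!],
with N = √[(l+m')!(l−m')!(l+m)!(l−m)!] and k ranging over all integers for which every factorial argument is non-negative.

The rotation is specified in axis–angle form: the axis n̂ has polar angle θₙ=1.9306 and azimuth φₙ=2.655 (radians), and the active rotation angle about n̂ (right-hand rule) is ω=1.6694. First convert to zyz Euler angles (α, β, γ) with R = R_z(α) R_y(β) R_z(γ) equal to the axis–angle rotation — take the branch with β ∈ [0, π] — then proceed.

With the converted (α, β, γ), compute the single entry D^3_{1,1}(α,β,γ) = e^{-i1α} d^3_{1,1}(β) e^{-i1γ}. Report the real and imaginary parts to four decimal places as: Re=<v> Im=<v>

Re=-0.1297 Im=-0.1188

Axis–angle → zyz. n̂ = (sinθₙcosφₙ, sinθₙsinφₙ, cosθₙ) = (-0.827330, +0.437673, -0.352090), ω = 1.6694.
R = I cosω + sinω [n̂]ₓ + (1−cosω) n̂n̂ᵀ gives
  R = [+0.653413, -0.047366, +0.755519; -0.748127, +0.111972, +0.654040; -0.115576, -0.992582, +0.037728]
β = atan2(√(R₁₃²+R₂₃²), R₃₃) = 1.533060; α = atan2(R₂₃, R₁₃) mod 2π = 0.713529; γ = atan2(R₃₂, −R₃₁) mod 2π = 4.828307
First d^3_{1,1}(β=1.5331), then the phase factors e^{-i(1)α} and e^{-i(1)γ}:
Half-angle: c=0.720322, s=0.693640. N=√(24·2·24·2)=48.000000
Admissible k: 0..2 (factorial args all ≥0)
  k=0: (−1)^0·48.0000/(48)·0.7203^6·0.6936^0 = +0.139688
  k=1: (−1)^1·48.0000/(6)·0.7203^4·0.6936^2 = -1.036251
  k=2: (−1)^2·48.0000/(8)·0.7203^2·0.6936^4 = +0.720677
d^3_{1,1}(1.5331) = +0.139688 -1.036251 +0.720677 = -0.175885
D = (+0.756057-0.654506i)·(-0.175885)·(+0.115659+0.993289i) = -0.129726-0.118772i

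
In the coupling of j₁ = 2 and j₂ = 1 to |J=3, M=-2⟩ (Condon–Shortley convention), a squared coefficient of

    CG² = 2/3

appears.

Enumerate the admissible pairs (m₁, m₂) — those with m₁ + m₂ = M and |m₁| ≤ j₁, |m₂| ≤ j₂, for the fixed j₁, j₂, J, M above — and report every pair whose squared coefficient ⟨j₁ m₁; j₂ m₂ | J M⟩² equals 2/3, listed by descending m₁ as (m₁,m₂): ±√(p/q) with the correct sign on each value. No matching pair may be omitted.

Admissible pairs with m₁+m₂ = M = -2: (-2,0), (-1,-1)
  (m₁,m₂)=(-1,-1): CG² = 2/3, CG = +√(2/3)   ← matches the target
  (m₁,m₂)=(-2,0): CG² = 1/3, CG = +√(1/3)
Pairs with CG² = 2/3: (-1,-1): +√(2/3)

(-1,-1): +√(2/3)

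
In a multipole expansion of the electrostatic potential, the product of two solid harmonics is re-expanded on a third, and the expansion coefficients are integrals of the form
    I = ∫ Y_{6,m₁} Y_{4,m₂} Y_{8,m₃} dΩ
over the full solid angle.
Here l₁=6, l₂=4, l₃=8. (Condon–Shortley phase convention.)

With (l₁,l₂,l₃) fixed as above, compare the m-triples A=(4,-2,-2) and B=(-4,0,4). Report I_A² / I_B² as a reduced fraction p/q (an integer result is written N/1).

Shared (l₁,l₂,l₃)=(6,4,8): N and (l;000)² cancel in I_A²/I_B².
A: Δ = 2!·10!·6!/19! = 1/23279256; Racah Σ t=0..2: t=0:+1/7741440 t=1:−1/43545600 t=2:+1/5225472000 = 139/1306368000; ⇒ 3j(6 4 8; 4 -2 -2)² = 38642/2909907, sgn +1
B: Δ = 2!·10!·6!/19! = 1/23279256; Racah Σ t=0..2: t=0:+1/348364800 t=1:−1/13063680 t=2:+1/7741440 = 29/522547200; ⇒ 3j(6 4 8; -4 0 4)² = 1682/264537, sgn +1
I_A²/I_B² = (38642/2909907)/(1682/264537) = 19321/9251

19321/9251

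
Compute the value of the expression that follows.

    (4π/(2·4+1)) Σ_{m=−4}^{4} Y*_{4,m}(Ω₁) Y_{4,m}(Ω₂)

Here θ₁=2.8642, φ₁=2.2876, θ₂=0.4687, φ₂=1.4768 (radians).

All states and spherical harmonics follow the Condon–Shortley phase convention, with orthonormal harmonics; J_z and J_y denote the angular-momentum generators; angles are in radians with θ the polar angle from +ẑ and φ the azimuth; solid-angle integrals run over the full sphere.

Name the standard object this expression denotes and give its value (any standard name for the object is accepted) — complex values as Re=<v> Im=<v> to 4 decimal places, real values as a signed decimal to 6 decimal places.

Legendre polynomial (addition theorem), -0.304070

This sum is the spherical-harmonic addition theorem: it equals the Legendre polynomial P_l(cos γ) of the angle γ between the two directions.
Expand P_4 via completeness: Σ_{m} conj(Y_{4,m}) at Ω₁ times Y_{4,m} at Ω₂ —
  m=-4: (-0.002396+0.000674i) × (+0.017140+0.006766i) = -0.000046-0.000005i  (running Σ = -0.000046-0.000005i)
  m=-3: (-0.020685-0.013541i) × (-0.028643+0.098869i) = +0.001931-0.001657i  (running Σ = +0.001886-0.001662i)
  m=-2: (-0.018784-0.136062i) × (-0.306568-0.058321i) = -0.002177+0.042808i  (running Σ = -0.000291+0.041146i)
  m=-1: (+0.284470-0.326441i) × (+0.046019-0.488135i) = -0.146256-0.153882i  (running Σ = -0.146548-0.112736i)
  m=0: (+0.549779-0.000000i) × (+0.137002+0.000000i) = +0.075321+0.000000i  (running Σ = -0.071227-0.112736i)
  m=1: (-0.284470-0.326441i) × (-0.046019-0.488135i) = -0.146256+0.153882i  (running Σ = -0.217483+0.041146i)
  m=2: (-0.018784+0.136062i) × (-0.306568+0.058321i) = -0.002177-0.042808i  (running Σ = -0.219660-0.001662i)
  m=3: (+0.020685-0.013541i) × (+0.028643+0.098869i) = +0.001931+0.001657i  (running Σ = -0.217729-0.000005i)
  m=4: (-0.002396-0.000674i) × (+0.017140-0.006766i) = -0.000046+0.000005i  (running Σ = -0.217774-0.000000i)
Accumulated sum -0.217774-0.000000i; after 4π/(2l+1) scaling, -0.304070-0.000000i ⇒ P_4 = -0.304070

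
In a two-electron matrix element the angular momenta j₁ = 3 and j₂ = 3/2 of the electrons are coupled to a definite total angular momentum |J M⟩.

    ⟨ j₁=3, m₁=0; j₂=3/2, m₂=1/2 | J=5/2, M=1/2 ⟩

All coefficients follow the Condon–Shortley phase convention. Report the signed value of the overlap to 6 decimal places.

j₁+j₂−J=2  J+j₁−j₂=4  J−j₁+j₂=1  j₁+j₂+J+1=8
(j₁±m₁, j₂±m₂, J±M) = (3,3,2,1,3,2)
P² = 216/35
sum k=1..2:
  [1] −1/4 = -1/4
  [2] +1/12 = 1/12
S = -1/6
C² = P²·S² = 6/35 ; C = -0.414039

−√(6/35) ≈ -0.414039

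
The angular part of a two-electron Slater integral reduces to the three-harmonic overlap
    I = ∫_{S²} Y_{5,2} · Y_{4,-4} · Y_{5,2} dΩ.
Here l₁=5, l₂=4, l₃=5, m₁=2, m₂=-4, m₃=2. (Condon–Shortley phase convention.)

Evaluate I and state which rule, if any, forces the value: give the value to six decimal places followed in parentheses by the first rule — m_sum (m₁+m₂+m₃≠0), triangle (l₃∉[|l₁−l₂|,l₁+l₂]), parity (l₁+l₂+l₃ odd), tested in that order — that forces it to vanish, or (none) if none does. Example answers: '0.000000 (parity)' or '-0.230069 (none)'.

0.181552 (none)

Checks pass: Σm=0; 14 even; l₃=5∈[1,9].
(2·5+1)(2·4+1)(2·5+1) = 1089
Δ: 4! 6! 4! / 15! → 1/3153150
sum: t=0:+1/69120 t=1:−1/1728 t=2:+1/576 t=3:−1/1728 t=4:+1/69120 = 7/11520
3j²(5 4 5; 0 0 0) = Δ·Π!·Σ² = 2/143  (sign -1)
sum: t=0:+1/20736 = 1/20736
3j²(5 4 5; 2 -4 2) = Δ·Π!·Σ² = 35/1287  (sign -1)
combine: 4πI² = 1089·2/143·35/1287 = 70/169
take √, sign +1: I = 0.18155187
No selection rule forces the value: the integral is nonzero (none).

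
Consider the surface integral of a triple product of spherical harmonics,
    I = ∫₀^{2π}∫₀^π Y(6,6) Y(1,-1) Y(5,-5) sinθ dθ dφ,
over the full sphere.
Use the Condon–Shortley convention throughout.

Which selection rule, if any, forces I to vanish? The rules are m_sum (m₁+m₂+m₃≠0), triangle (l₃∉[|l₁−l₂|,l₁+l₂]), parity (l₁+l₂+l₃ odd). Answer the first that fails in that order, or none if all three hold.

Σmᵢ = 0  ✓
l₃∈[|l₁−l₂|,l₁+l₂]=[5,7], have l₃=5  ✓
Σlᵢ = 12 ⇒ even  ✓

none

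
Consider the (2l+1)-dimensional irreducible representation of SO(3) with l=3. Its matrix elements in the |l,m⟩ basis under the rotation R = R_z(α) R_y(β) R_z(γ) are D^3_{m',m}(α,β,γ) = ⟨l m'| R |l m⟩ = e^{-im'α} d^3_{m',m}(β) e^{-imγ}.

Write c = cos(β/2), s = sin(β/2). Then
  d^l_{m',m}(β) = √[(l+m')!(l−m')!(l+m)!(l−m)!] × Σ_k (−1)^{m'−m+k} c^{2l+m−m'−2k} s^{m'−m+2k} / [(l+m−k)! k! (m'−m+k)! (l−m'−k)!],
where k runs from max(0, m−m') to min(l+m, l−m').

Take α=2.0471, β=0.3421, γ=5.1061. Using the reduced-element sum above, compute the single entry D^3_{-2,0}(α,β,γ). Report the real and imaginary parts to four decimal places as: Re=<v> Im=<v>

Split into d^3_{-2,0}(β=0.3421) × two z-phases.
Half-angle: c=0.985407, s=0.170217. N=√(1·120·6·6)=65.726707
k∈{2,3} keeps every argument non-negative
  k=2: (−1)^0·65.7267/(12)·0.9854^4·0.1702^2 = +0.149634
  k=3: (−1)^1·65.7267/(12)·0.9854^2·0.1702^4 = -0.004465
d^3_{-2,0}(0.3421) = +0.149634 -0.004465 = +0.145169
Phases: e^{-i·(-2)·2.0471}=-0.579560-0.814929i, e^{-i·(0)·5.1061}=+1.000000+0.000000i ⇒ D=-0.084134-0.118302i

Re=-0.0841 Im=-0.1183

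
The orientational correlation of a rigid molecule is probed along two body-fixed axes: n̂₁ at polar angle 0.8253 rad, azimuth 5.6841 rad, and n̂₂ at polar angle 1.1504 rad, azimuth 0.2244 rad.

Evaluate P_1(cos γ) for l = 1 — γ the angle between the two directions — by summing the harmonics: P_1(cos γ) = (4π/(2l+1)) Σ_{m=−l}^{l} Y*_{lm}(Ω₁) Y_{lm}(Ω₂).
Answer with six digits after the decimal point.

Addition theorem: P_1(cos γ) = (4π/3) Σ_m Y*_{lm}(Ω₁) Y_{lm}(Ω₂), m = −1…1:
  m=-1: Y*=(0.209644, -0.143144)  Y=(0.307503, -0.070186)  product (0.054420, -0.058731)
  m=+0: Y*=(0.331437, -0.000000)  Y=(0.199410, 0.000000)  product (0.066092, 0.000000)
  m=+1: Y*=(-0.209644, -0.143144)  Y=(-0.307503, -0.070186)  product (0.054420, 0.058731)
Accumulated sum (0.174931, 0.000000); after 4π/(2l+1) scaling, (0.732749, 0.000000) ⇒ P_1 = 0.732749

0.732749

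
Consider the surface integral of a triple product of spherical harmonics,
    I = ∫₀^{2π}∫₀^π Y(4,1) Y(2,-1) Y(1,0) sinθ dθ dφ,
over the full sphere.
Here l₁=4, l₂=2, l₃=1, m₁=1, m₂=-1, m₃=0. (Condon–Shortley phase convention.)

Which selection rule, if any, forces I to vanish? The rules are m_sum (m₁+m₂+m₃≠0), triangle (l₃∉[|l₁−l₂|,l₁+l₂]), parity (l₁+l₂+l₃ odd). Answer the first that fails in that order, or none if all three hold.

triangle

Σmᵢ = 0  ✓
l₃∈[|l₁−l₂|,l₁+l₂]=[2,6] required, l₃=1 fails  ✗
Σlᵢ = 7 ⇒ odd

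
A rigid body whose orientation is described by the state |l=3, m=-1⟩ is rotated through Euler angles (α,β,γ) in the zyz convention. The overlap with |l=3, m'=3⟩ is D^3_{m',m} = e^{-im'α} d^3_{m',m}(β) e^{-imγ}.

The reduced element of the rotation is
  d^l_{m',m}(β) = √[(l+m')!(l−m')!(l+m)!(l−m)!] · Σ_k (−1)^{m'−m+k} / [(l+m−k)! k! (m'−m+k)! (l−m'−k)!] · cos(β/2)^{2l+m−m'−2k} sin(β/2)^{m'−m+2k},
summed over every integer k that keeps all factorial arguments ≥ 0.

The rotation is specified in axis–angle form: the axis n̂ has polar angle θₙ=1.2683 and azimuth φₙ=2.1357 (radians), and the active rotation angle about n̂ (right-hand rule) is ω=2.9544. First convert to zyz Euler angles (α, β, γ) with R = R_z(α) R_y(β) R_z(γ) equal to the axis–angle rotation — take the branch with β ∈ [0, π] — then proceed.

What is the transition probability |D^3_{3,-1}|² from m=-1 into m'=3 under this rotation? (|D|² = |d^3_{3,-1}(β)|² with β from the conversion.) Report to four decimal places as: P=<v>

Axis–angle → zyz. n̂ = (sinθₙcosφₙ, sinθₙsinφₙ, cosθₙ) = (-0.511028, +0.806290, +0.297904), ω = 2.9544.
R = I cosω + sinω [n̂]ₓ + (1−cosω) n̂n̂ᵀ gives
  R = [-0.464793, -0.872316, -0.151764; -0.761435, +0.306319, +0.571301; -0.451867, +0.381095, -0.806587]
β = atan2(√(R₁₃²+R₂₃²), R₃₃) = 2.509152; α = atan2(R₂₃, R₁₃) mod 2π = 1.830445; γ = atan2(R₃₂, −R₃₁) mod 2π = 0.700638
First d^3_{3,-1}(β=2.5092), then the phase factors e^{-i(3)α} and e^{-i(-1)γ}:
c=cos(2.509152/2)=0.310977, s=sin(2.509152/2)=0.950418; N=√[720·1·2·24]=185.903201
Admissible k: 0..0 (factorial args all ≥0)
  k=0: (−1)^4·185.9032/(48)·0.3110^2·0.9504^4 = +0.305604
d^3_{3,-1}(2.5092) = +0.305604
|D^3_{3,-1}|² = |d^3_{3,-1}(β)|² = (+0.305604)² = 0.093394 (the z-rotation phases have unit modulus)

P=0.0934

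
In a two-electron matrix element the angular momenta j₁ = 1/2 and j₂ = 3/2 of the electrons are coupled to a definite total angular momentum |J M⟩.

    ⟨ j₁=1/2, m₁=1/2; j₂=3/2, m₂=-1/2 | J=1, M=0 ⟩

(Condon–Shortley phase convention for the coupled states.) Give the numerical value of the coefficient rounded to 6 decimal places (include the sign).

j₁+j₂−J=1  J+j₁−j₂=0  J−j₁+j₂=2  j₁+j₂+J+1=4
(j₁±m₁, j₂±m₂, J±M) = (1,0,1,2,1,1)
P² = 1/2
sum k=0..0:
  [0] +1/1 = 1
S = 1
C² = P²·S² = 1/2 ; C = +0.707107

+√(1/2) ≈ +0.707107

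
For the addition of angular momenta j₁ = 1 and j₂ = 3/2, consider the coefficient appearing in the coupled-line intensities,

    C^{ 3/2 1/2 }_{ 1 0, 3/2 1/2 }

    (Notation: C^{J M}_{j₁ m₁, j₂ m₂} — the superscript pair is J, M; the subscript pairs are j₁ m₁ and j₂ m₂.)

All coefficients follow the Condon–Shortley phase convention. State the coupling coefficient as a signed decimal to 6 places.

j₁+j₂−J=1  J+j₁−j₂=1  J−j₁+j₂=2  j₁+j₂+J+1=5
(j₁±m₁, j₂±m₂, J±M) = (1,1,2,1,2,1)
P² = 4/15
sum k=0..1:
  [0] +1/2 = 1/2
  [1] −1/1 = -1
S = -1/2
C² = P²·S² = 1/15 ; C = -0.258199

-0.258199  (= −√(1/15))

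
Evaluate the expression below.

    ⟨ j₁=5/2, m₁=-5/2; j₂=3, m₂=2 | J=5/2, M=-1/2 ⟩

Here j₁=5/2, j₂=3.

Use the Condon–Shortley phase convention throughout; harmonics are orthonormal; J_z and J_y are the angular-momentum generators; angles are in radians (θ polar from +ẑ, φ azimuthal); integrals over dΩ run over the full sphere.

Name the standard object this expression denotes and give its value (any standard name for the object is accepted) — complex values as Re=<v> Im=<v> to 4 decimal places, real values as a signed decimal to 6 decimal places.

This is a Clebsch–Gordan (vector-coupling) coefficient.
√[6·3!2!3!/9! · 0!5!5!1!2!3!] = √(1440/7)
  +(−1)^3/∏(3,0,2,2,0,1)! = -1/24  (running -1/24)
⟨..|..⟩ = √(1440/7)·(-1/24) = -0.597614

Clebsch–Gordan coefficient, −√(5/14) ≈ -0.597614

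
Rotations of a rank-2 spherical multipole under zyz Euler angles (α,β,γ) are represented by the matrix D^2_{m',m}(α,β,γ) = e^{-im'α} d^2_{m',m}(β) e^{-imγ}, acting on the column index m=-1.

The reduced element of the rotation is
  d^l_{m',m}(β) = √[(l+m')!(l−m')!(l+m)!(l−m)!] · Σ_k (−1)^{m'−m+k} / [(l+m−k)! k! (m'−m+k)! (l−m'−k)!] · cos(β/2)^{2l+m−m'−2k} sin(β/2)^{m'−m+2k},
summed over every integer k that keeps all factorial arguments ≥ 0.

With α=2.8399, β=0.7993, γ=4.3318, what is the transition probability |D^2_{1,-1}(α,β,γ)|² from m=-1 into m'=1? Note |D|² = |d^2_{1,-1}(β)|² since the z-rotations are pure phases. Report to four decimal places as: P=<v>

P=0.1314

D^2_{1,-1}(2.8399,0.7993,4.3318) = e^{-i·1·2.8399}·d^2_{1,-1}(0.7993)·e^{-i·-1·4.3318}. Compute d first:
Half-angle: c=0.921197, s=0.389096. N=√(6·1·1·6)=6.000000
Admissible k: 0..1 (factorial args all ≥0)
  k=0: (−1)^2·6.0000/(2)·0.9212^2·0.3891^2 = +0.385425
  k=1: (−1)^3·6.0000/(6)·0.9212^0·0.3891^4 = -0.022921
d^2_{1,-1}(0.7993) = +0.385425 -0.022921 = +0.362504
|D^2_{1,-1}|² = |d^2_{1,-1}(β)|² = (+0.362504)² = 0.131409 (the z-rotation phases have unit modulus)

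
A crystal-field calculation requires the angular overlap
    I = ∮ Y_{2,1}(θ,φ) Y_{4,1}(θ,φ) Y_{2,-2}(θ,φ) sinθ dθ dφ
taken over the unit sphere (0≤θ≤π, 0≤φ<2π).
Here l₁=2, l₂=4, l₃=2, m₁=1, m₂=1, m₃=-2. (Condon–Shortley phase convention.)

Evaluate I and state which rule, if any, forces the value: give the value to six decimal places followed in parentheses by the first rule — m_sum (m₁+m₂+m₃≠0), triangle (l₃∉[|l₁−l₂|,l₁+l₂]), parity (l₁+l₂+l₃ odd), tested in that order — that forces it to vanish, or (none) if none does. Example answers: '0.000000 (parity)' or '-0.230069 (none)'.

-0.090112 (none)

m-sum 0 ✓  L=8 even ✓  2≤2≤6 ✓
Π(2lᵢ+1) = 5×9×5 = 225
triangle coeff Δ(2,4,2) = 1/630
Σ_t [2,2]: t=2:+1/16 = 1/16
(3j)²=2/35 [(2 4 2; 0 0 0)], sign=+1
Σ_t [1,1]: t=1:−1/144 = -1/144
(3j)²=1/126 [(2 4 2; 1 1 -2)], sign=-1
⇒ 4πI² = 5/49
I = (-1)√(5/49/(4π)) = -0.09011188
No selection rule forces the value: the integral is nonzero (none).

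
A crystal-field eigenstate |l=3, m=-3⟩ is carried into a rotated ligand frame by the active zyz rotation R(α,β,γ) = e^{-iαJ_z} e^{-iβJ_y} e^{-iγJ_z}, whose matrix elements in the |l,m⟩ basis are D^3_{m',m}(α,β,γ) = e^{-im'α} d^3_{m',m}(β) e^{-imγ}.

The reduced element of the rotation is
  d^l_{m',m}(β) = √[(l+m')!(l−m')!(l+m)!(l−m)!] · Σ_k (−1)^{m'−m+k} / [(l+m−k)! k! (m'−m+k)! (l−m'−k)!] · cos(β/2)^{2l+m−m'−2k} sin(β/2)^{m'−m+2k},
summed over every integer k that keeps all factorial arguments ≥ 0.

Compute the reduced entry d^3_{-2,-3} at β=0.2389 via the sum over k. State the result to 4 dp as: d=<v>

d^3_{-2,-3}(β=0.2389) via the finite sum:
With c≡cos(β/2)=0.992874 and s≡sin(β/2)=0.119166, N=[1·120·1·720]^{1/2}=293.938769
k: max(0,(-3)−(-2))=0 … min(3+(-3),3−(-2))=0
  k=0: (−1)^1·293.9388/(120)·0.9929^5·0.1192^1 = -0.281644
d^3_{-2,-3}(0.2389) = -0.281644

d=-0.2816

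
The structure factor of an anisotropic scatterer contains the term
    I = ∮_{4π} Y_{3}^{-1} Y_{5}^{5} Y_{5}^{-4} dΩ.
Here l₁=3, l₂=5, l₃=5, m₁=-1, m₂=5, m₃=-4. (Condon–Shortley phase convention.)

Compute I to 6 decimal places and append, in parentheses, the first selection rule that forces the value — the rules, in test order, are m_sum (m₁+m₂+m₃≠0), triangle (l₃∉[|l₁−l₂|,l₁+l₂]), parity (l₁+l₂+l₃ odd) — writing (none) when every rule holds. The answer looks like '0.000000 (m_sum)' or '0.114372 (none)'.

0.000000 (parity)

l₁+l₂+l₃=13 is odd: 3j(l;000)=0 ⇒ I=0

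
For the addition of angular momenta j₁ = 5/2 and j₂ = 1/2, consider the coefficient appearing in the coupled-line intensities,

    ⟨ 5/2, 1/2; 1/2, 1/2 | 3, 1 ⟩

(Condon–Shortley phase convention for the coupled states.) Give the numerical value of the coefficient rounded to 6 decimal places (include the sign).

+√(2/3) ≈ +0.816497

j₁+j₂−J=0  J+j₁−j₂=5  J−j₁+j₂=1  j₁+j₂+J+1=7
(j₁±m₁, j₂±m₂, J±M) = (3,2,1,0,4,2)
P² = 96
sum k=0..0:
  [0] +1/12 = 1/12
S = 1/12
C² = P²·S² = 2/3 ; C = +0.816497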